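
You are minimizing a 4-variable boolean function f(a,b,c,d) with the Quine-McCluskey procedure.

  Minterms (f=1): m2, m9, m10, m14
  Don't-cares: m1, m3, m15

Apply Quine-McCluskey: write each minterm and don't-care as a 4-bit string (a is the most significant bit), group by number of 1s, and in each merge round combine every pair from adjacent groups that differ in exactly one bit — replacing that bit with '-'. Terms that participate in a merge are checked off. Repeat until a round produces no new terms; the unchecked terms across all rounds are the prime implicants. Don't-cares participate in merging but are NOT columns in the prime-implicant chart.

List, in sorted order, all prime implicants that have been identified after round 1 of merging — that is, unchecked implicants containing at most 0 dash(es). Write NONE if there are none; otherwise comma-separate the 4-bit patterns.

NONE

Round 0: 0001✓ 0010✓ 0011✓ 1001✓ 1010✓ 1110✓ 1111✓
Round 1: -001 -010 00-1 001- 1-10 111-
PIs = {-001, -010, 00-1, 001-, 1-10, 111-}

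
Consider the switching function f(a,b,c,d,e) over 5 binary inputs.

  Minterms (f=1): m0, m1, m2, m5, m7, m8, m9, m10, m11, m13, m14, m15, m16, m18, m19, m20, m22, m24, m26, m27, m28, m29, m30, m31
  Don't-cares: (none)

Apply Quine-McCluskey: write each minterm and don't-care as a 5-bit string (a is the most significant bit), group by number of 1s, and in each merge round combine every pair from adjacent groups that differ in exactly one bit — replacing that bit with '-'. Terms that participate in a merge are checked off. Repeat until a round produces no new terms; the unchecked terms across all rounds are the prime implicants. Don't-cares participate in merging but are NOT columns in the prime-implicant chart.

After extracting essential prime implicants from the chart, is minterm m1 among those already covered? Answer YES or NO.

[col 0] 00000*, 00001*, 00010*, 00101*, 00111*, 01000*, 01001*, 01010*, 01011*, 01101*, 01110*, 01111*, 10000*, 10010*, 10011*, 10100*, 10110*, 11000*, 11010*, 11011*, 11100*, 11101*, 11110*, 11111*
[col 1] -0000*, -0010*, -1000*, -1010*, -1011*, -1101*, -1110*, -1111*, 0-000*, 0-001*, 0-010*, 0-101*, 0-111*, 00-01*, 000-0*, 0000-*, 001-1*, 01-01*, 01-10*, 01-11*, 010-0*, 010-1*, 0100-*, 0101-*, 011-1*, 0111-*, 1-000*, 1-010*, 1-011*, 1-100*, 1-110*, 10-00*, 10-10*, 100-0*, 1001-*, 101-0*, 11-00*, 11-10*, 11-11*, 110-0*, 1101-*, 111-0*, 111-1*, 1110-*, 1111-*
[col 2] --000*, --010*, -00-0*, -1-10*, -1-11*, -10-0*, -101-*, -11-1, -111-*, 0--01, 0-0-0*, 0-00-, 0-1-1, 01--1, 01-1-*, 010--, 1--00*, 1--10*, 1-0-0*, 1-01-, 1-1-0*, 10--0*, 11--0*, 11-1-*, 111--
[col 3] --0-0, -1-1-, 1---0
Prime implicants: --0-0, -1-1-, -11-1, 0--01, 0-00-, 0-1-1, 01--1, 010--, 1---0, 1-01-, 111--
PI chart (minterm → PIs covering it):
  0 | --0-0,0-00-
  1 | 0--01,0-00-
  2 | --0-0  (sole → essential)
  5 | 0--01,0-1-1
  7 | 0-1-1  (sole → essential)
  8 | --0-0,0-00-,010--
  9 | 0--01,0-00-,01--1,010--
  10 | --0-0,-1-1-,010--
  11 | -1-1-,01--1,010--
  13 | -11-1,0--01,0-1-1,01--1
  14 | -1-1-  (sole → essential)
  15 | -1-1-,-11-1,0-1-1,01--1
  16 | --0-0,1---0
  18 | --0-0,1---0,1-01-
  19 | 1-01-  (sole → essential)
  20 | 1---0  (sole → essential)
  22 | 1---0  (sole → essential)
  24 | --0-0,1---0
  26 | --0-0,-1-1-,1---0,1-01-
  27 | -1-1-,1-01-
  28 | 1---0,111--
  29 | -11-1,111--
  30 | -1-1-,1---0,111--
  31 | -1-1-,-11-1,111--
Essential prime implicants: --0-0, -1-1-, 0-1-1, 1---0, 1-01-

NO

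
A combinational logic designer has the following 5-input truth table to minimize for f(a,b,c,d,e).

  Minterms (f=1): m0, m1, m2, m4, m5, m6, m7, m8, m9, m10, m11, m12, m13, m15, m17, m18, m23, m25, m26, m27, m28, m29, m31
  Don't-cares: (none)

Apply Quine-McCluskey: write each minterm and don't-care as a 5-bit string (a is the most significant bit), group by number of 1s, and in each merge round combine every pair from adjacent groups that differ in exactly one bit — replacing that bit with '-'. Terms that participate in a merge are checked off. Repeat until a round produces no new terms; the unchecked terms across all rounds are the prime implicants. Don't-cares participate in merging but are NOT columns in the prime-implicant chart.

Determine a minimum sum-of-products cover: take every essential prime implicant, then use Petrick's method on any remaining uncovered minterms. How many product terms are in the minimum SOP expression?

7

[col 0] 00000*, 00001*, 00010*, 00100*, 00101*, 00110*, 00111*, 01000*, 01001*, 01010*, 01011*, 01100*, 01101*, 01111*, 10001*, 10010*, 10111*, 11001*, 11010*, 11011*, 11100*, 11101*, 11111*
[col 1] -0001*, -0010*, -0111*, -1001*, -1010*, -1011*, -1100*, -1101*, -1111*, 0-000*, 0-001*, 0-010*, 0-100*, 0-101*, 0-111*, 00-00*, 00-01*, 00-10*, 000-0*, 0000-*, 001-0*, 001-1*, 0010-*, 0011-*, 01-00*, 01-01*, 01-11*, 010-0*, 010-1*, 0100-*, 0101-*, 011-1*, 0110-*, 1-001*, 1-010*, 1-111*, 11-01*, 11-11*, 110-1*, 1101-*, 111-1*, 1110-*
[col 2] --001, --010, --111, -1-01*, -1-11*, -10-1*, -101-, -11-1*, -110-, 0--00*, 0--01*, 0-0-0, 0-00-*, 0-1-1, 0-10-*, 00--0, 00-0-*, 001--, 01--1*, 01-0-*, 010--, 11--1*
[col 3] -1--1, 0--0-
Prime implicants: --001, --010, --111, -1--1, -101-, -110-, 0--0-, 0-0-0, 0-1-1, 00--0, 001--, 010--
PI chart (minterm → PIs covering it):
  0 | 0--0-,0-0-0,00--0
  1 | --001,0--0-
  2 | --010,0-0-0,00--0
  4 | 0--0-,00--0,001--
  5 | 0--0-,0-1-1,001--
  6 | 00--0,001--
  7 | --111,0-1-1,001--
  8 | 0--0-,0-0-0,010--
  9 | --001,-1--1,0--0-,010--
  10 | --010,-101-,0-0-0,010--
  11 | -1--1,-101-,010--
  12 | -110-,0--0-
  13 | -1--1,-110-,0--0-,0-1-1
  15 | --111,-1--1,0-1-1
  17 | --001  (sole → essential)
  18 | --010  (sole → essential)
  23 | --111  (sole → essential)
  25 | --001,-1--1
  26 | --010,-101-
  27 | -1--1,-101-
  28 | -110-  (sole → essential)
  29 | -1--1,-110-
  31 | --111,-1--1
Essential prime implicants: --001, --010, --111, -110-
Petrick residual → -1--1, 0--0-, 00--0
Minimum SOP uses 7 PIs: c'd'e + c'de' + cde + be + bcd' + a'd' + a'b'e'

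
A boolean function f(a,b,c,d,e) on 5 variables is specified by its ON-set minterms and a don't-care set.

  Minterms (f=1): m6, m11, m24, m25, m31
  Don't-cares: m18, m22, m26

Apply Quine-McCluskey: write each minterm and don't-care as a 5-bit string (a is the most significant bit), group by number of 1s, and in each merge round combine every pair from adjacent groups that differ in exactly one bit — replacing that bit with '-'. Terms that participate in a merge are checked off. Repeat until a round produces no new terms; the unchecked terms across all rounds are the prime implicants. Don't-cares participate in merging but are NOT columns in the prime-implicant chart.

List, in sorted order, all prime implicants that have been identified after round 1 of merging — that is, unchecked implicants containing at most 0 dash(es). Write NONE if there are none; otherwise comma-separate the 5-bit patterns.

Round 0: 00110✓ 01011 10010✓ 10110✓ 11000✓ 11001✓ 11010✓ 11111
Round 1: -0110 1-010 10-10 110-0 1100-
PIs = {-0110, 01011, 1-010, 10-10, 110-0, 1100-, 11111}

01011, 11111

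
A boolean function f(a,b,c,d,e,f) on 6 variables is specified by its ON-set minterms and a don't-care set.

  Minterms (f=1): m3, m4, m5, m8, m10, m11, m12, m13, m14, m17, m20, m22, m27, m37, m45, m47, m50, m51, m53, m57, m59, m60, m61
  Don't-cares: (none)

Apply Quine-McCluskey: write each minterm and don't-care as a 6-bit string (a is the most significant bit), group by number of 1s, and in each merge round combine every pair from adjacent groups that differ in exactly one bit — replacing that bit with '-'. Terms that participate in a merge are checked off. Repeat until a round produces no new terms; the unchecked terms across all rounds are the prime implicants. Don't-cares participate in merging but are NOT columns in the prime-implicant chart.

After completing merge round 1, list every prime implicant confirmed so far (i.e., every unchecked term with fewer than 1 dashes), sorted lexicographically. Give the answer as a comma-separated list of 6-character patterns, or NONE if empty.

010001

Round 0: 000011✓ 000100✓ 000101✓ 001000✓ 001010✓ 001011✓ 001100✓ 001101✓ 001110✓ 010001 010100✓ 010110✓ 011011✓ 100101✓ 101101✓ 101111✓ 110010✓ 110011✓ 110101✓ 111001✓ 111011✓ 111100✓ 111101✓
Round 1: -00101✓ -01101✓ -11011 0-0100 0-1011 00-011 00-100✓ 00-101✓ 00010-✓ 001-00✓ 001-10✓ 0010-0✓ 00101- 0011-0✓ 00110-✓ 0101-0 1-0101✓ 1-1101✓ 10-101✓ 1011-1 11-011 11-101✓ 11001- 111-01 1110-1 11110-
Round 2: -0-101 00-10- 001--0 1--101
PIs = {-0-101, -11011, 0-0100, 0-1011, 00-011, 00-10-, 001--0, 00101-, 010001, 0101-0, 1--101, 1011-1, 11-011, 11001-, 111-01, 1110-1, 11110-}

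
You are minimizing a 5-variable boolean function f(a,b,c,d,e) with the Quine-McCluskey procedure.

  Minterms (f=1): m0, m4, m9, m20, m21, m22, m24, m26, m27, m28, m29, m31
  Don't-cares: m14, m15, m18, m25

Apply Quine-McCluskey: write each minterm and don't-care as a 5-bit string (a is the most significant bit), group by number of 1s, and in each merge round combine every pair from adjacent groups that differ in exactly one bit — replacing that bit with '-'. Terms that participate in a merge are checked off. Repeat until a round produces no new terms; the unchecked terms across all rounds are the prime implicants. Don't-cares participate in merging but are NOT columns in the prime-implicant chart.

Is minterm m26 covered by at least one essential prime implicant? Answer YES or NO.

size-2^0 implicants → 00000(✓)  00100(✓)  01001(✓)  01110(✓)  01111(✓)  10010(✓)  10100(✓)  10101(✓)  10110(✓)  11000(✓)  11001(✓)  11010(✓)  11011(✓)  11100(✓)  11101(✓)  11111(✓)
size-2^1 implicants → -0100  -1001  -1111  00-00  0111-  1-010  1-100(✓)  1-101(✓)  10-10  101-0  1010-(✓)  11-00(✓)  11-01(✓)  11-11(✓)  110-0(✓)  110-1(✓)  1100-(✓)  1101-(✓)  111-1(✓)  1110-(✓)
size-2^2 implicants → 1-10-  11--1  11-0-  110--
Unchecked terms (primes): -0100, -1001, -1111, 00-00, 0111-, 1-010, 1-10-, 10-10, 101-0, 11--1, 11-0-, 110--
Minterm coverage:
  m0 ⊆ 00-00 [E]
  m4 ⊆ -0100,00-00
  m9 ⊆ -1001 [E]
  m20 ⊆ -0100,1-10-,101-0
  m21 ⊆ 1-10- [E]
  m22 ⊆ 10-10,101-0
  m24 ⊆ 11-0-,110--
  m26 ⊆ 1-010,110--
  m27 ⊆ 11--1,110--
  m28 ⊆ 1-10-,11-0-
  m29 ⊆ 1-10-,11--1,11-0-
  m31 ⊆ -1111,11--1
E = {-1001, 00-00, 1-10-}

NO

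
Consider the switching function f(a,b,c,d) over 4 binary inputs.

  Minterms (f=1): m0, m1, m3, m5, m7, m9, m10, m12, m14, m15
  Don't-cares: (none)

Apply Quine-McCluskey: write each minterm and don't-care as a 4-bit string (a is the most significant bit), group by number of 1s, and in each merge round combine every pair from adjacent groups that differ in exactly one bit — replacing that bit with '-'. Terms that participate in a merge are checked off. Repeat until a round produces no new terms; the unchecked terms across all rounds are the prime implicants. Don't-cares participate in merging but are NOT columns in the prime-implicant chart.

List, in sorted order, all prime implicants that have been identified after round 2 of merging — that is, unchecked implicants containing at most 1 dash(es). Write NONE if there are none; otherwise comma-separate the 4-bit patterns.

-001, -111, 000-, 1-10, 11-0, 111-

[col 0] 0000*, 0001*, 0011*, 0101*, 0111*, 1001*, 1010*, 1100*, 1110*, 1111*
[col 1] -001, -111, 0-01*, 0-11*, 00-1*, 000-, 01-1*, 1-10, 11-0, 111-
[col 2] 0--1
Prime implicants: -001, -111, 0--1, 000-, 1-10, 11-0, 111-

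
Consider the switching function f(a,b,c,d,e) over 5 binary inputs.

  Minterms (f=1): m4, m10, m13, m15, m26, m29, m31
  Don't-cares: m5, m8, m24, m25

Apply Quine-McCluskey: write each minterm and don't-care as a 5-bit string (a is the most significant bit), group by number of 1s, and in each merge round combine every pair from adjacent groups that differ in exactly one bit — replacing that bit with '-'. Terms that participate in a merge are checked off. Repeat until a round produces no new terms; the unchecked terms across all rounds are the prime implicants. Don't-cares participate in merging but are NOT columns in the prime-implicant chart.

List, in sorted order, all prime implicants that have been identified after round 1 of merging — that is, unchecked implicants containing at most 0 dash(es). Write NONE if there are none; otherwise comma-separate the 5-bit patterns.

size-2^0 implicants → 00100(✓)  00101(✓)  01000(✓)  01010(✓)  01101(✓)  01111(✓)  11000(✓)  11001(✓)  11010(✓)  11101(✓)  11111(✓)
size-2^1 implicants → -1000(✓)  -1010(✓)  -1101(✓)  -1111(✓)  0-101  0010-  010-0(✓)  011-1(✓)  11-01  110-0(✓)  1100-  111-1(✓)
size-2^2 implicants → -10-0  -11-1
Unchecked terms (primes): -10-0, -11-1, 0-101, 0010-, 11-01, 1100-

NONE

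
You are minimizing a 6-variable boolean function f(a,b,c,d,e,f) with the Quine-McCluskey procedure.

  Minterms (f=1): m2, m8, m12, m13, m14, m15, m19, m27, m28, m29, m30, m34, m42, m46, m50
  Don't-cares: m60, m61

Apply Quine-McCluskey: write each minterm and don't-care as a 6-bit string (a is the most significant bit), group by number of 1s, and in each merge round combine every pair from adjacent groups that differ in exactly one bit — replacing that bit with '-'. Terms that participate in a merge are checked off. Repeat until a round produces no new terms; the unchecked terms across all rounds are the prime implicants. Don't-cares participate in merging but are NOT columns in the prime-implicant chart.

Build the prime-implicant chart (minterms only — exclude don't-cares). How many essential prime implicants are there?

[col 0] 000010*, 001000*, 001100*, 001101*, 001110*, 001111*, 010011*, 011011*, 011100*, 011101*, 011110*, 100010*, 101010*, 101110*, 110010*, 111100*, 111101*
[col 1] -00010, -01110, -11100*, -11101*, 0-1100*, 0-1101*, 0-1110*, 001-00, 0011-0*, 0011-1*, 00110-*, 00111-*, 01-011, 0111-0*, 01110-*, 1-0010, 10-010, 101-10, 11110-*
[col 2] -1110-, 0-11-0, 0-110-, 0011--
Prime implicants: -00010, -01110, -1110-, 0-11-0, 0-110-, 001-00, 0011--, 01-011, 1-0010, 10-010, 101-10
PI chart (minterm → PIs covering it):
  2 | -00010  (sole → essential)
  8 | 001-00  (sole → essential)
  12 | 0-11-0,0-110-,001-00,0011--
  13 | 0-110-,0011--
  14 | -01110,0-11-0,0011--
  15 | 0011--  (sole → essential)
  19 | 01-011  (sole → essential)
  27 | 01-011  (sole → essential)
  28 | -1110-,0-11-0,0-110-
  29 | -1110-,0-110-
  30 | 0-11-0  (sole → essential)
  34 | -00010,1-0010,10-010
  42 | 10-010,101-10
  46 | -01110,101-10
  50 | 1-0010  (sole → essential)
Essential prime implicants: -00010, 0-11-0, 001-00, 0011--, 01-011, 1-0010

6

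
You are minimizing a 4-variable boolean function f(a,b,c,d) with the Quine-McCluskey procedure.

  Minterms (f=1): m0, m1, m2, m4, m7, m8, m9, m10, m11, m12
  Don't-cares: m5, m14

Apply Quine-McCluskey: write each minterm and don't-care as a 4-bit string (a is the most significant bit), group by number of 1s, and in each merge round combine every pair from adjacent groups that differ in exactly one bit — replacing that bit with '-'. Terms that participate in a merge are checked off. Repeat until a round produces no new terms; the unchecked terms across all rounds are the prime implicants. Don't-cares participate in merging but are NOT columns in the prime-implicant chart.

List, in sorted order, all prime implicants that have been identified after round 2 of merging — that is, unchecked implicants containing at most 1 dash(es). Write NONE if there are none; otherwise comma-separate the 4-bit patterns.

[col 0] 0000*, 0001*, 0010*, 0100*, 0101*, 0111*, 1000*, 1001*, 1010*, 1011*, 1100*, 1110*
[col 1] -000*, -001*, -010*, -100*, 0-00*, 0-01*, 00-0*, 000-*, 01-1, 010-*, 1-00*, 1-10*, 10-0*, 10-1*, 100-*, 101-*, 11-0*
[col 2] --00, -0-0, -00-, 0-0-, 1--0, 10--
Prime implicants: --00, -0-0, -00-, 0-0-, 01-1, 1--0, 10--

01-1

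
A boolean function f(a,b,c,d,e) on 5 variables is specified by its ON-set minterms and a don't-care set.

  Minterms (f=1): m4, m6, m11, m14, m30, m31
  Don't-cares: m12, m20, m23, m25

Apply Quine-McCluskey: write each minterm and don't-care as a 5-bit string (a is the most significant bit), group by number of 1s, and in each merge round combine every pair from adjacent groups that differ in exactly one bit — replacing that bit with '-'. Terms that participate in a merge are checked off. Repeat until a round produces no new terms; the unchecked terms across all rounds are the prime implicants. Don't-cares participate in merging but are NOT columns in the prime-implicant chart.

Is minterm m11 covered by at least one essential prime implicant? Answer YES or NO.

YES

size-2^0 implicants → 00100(✓)  00110(✓)  01011  01100(✓)  01110(✓)  10100(✓)  10111(✓)  11001  11110(✓)  11111(✓)
size-2^1 implicants → -0100  -1110  0-100(✓)  0-110(✓)  001-0(✓)  011-0(✓)  1-111  1111-
size-2^2 implicants → 0-1-0
Unchecked terms (primes): -0100, -1110, 0-1-0, 01011, 1-111, 11001, 1111-
Minterm coverage:
  m4 ⊆ -0100,0-1-0
  m6 ⊆ 0-1-0 [E]
  m11 ⊆ 01011 [E]
  m14 ⊆ -1110,0-1-0
  m30 ⊆ -1110,1111-
  m31 ⊆ 1-111,1111-
E = {0-1-0, 01011}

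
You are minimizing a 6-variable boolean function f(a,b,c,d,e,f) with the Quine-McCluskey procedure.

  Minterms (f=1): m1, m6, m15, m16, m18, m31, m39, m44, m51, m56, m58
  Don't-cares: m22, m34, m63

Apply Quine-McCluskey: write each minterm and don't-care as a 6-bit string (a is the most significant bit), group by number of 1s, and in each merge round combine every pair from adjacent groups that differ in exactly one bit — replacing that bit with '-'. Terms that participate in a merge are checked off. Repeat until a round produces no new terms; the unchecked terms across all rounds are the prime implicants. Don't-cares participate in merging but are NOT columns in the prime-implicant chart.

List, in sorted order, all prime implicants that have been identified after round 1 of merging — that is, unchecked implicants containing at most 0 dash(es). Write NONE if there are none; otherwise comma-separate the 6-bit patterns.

[col 0] 000001, 000110*, 001111*, 010000*, 010010*, 010110*, 011111*, 100010, 100111, 101100, 110011, 111000*, 111010*, 111111*
[col 1] -11111, 0-0110, 0-1111, 010-10, 0100-0, 1110-0
Prime implicants: -11111, 0-0110, 0-1111, 000001, 010-10, 0100-0, 100010, 100111, 101100, 110011, 1110-0

000001, 100010, 100111, 101100, 110011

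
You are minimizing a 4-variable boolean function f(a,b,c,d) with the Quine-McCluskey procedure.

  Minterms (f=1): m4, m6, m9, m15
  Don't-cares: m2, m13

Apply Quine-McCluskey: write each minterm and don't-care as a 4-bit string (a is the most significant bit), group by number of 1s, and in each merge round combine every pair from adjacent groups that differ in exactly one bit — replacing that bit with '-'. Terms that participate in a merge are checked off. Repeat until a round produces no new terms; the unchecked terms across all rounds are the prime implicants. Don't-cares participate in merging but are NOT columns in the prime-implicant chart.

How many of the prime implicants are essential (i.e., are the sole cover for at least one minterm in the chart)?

Round 0: 0010✓ 0100✓ 0110✓ 1001✓ 1101✓ 1111✓
Round 1: 0-10 01-0 1-01 11-1
PIs = {0-10, 01-0, 1-01, 11-1}
Coverage chart:
  m4: 01-0 ←essential
  m6: 0-10,01-0
  m9: 1-01 ←essential
  m15: 11-1 ←essential
Essential: 01-0, 1-01, 11-1

3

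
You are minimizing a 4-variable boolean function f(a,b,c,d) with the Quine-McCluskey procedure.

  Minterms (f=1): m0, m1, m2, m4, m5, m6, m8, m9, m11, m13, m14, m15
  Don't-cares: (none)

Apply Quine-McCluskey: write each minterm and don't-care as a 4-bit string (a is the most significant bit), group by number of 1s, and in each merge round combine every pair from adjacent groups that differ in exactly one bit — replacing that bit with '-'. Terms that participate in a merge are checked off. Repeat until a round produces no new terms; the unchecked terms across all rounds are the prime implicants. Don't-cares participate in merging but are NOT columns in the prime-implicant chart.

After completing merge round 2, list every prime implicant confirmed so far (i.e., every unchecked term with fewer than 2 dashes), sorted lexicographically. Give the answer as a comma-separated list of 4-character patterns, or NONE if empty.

-110, 111-

size-2^0 implicants → 0000(✓)  0001(✓)  0010(✓)  0100(✓)  0101(✓)  0110(✓)  1000(✓)  1001(✓)  1011(✓)  1101(✓)  1110(✓)  1111(✓)
size-2^1 implicants → -000(✓)  -001(✓)  -101(✓)  -110  0-00(✓)  0-01(✓)  0-10(✓)  00-0(✓)  000-(✓)  01-0(✓)  010-(✓)  1-01(✓)  1-11(✓)  10-1(✓)  100-(✓)  11-1(✓)  111-
size-2^2 implicants → --01  -00-  0--0  0-0-  1--1
Unchecked terms (primes): --01, -00-, -110, 0--0, 0-0-, 1--1, 111-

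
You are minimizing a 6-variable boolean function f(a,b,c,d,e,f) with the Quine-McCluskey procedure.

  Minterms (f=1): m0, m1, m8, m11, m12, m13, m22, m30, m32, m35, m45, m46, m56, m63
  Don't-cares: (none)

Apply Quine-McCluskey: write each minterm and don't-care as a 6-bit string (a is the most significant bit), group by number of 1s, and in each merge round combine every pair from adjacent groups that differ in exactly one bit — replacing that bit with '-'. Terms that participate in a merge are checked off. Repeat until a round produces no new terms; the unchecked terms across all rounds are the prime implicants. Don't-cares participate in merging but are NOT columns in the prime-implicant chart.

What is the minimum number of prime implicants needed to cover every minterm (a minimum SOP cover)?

[col 0] 000000*, 000001*, 001000*, 001011, 001100*, 001101*, 010110*, 011110*, 100000*, 100011, 101101*, 101110, 111000, 111111
[col 1] -00000, -01101, 00-000, 00000-, 001-00, 00110-, 01-110
Prime implicants: -00000, -01101, 00-000, 00000-, 001-00, 001011, 00110-, 01-110, 100011, 101110, 111000, 111111
PI chart (minterm → PIs covering it):
  0 | -00000,00-000,00000-
  1 | 00000-  (sole → essential)
  8 | 00-000,001-00
  11 | 001011  (sole → essential)
  12 | 001-00,00110-
  13 | -01101,00110-
  22 | 01-110  (sole → essential)
  30 | 01-110  (sole → essential)
  32 | -00000  (sole → essential)
  35 | 100011  (sole → essential)
  45 | -01101  (sole → essential)
  46 | 101110  (sole → essential)
  56 | 111000  (sole → essential)
  63 | 111111  (sole → essential)
Essential prime implicants: -00000, -01101, 00000-, 001011, 01-110, 100011, 101110, 111000, 111111
Petrick residual → 001-00
Minimum SOP uses 10 PIs: b'c'd'e'f' + b'cde'f + a'b'c'd'e' + a'b'ce'f' + a'b'cd'ef + a'bdef' + ab'c'd'ef + ab'cdef' + abcd'e'f' + abcdef

10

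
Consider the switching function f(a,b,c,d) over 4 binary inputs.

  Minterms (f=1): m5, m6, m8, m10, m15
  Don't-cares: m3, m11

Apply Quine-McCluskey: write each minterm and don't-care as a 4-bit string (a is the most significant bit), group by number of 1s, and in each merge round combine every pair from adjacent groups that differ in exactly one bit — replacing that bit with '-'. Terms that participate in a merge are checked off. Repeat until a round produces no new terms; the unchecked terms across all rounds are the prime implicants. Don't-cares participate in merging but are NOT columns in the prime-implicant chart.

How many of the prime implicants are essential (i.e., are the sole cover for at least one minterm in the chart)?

Round 0: 0011✓ 0101 0110 1000✓ 1010✓ 1011✓ 1111✓
Round 1: -011 1-11 10-0 101-
PIs = {-011, 0101, 0110, 1-11, 10-0, 101-}
Coverage chart:
  m5: 0101 ←essential
  m6: 0110 ←essential
  m8: 10-0 ←essential
  m10: 10-0,101-
  m15: 1-11 ←essential
Essential: 0101, 0110, 1-11, 10-0

4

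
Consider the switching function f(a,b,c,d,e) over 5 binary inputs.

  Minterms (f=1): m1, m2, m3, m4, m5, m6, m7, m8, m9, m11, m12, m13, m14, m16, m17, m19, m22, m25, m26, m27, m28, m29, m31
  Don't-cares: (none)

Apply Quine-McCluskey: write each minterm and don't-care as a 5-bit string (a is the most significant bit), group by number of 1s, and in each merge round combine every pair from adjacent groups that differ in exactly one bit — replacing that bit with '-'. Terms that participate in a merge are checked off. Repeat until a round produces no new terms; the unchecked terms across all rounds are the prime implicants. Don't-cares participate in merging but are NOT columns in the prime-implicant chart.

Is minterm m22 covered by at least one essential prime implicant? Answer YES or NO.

size-2^0 implicants → 00001(✓)  00010(✓)  00011(✓)  00100(✓)  00101(✓)  00110(✓)  00111(✓)  01000(✓)  01001(✓)  01011(✓)  01100(✓)  01101(✓)  01110(✓)  10000(✓)  10001(✓)  10011(✓)  10110(✓)  11001(✓)  11010(✓)  11011(✓)  11100(✓)  11101(✓)  11111(✓)
size-2^1 implicants → -0001(✓)  -0011(✓)  -0110  -1001(✓)  -1011(✓)  -1100(✓)  -1101(✓)  0-001(✓)  0-011(✓)  0-100(✓)  0-101(✓)  0-110(✓)  00-01(✓)  00-10(✓)  00-11(✓)  000-1(✓)  0001-(✓)  001-0(✓)  001-1(✓)  0010-(✓)  0011-(✓)  01-00(✓)  01-01(✓)  010-1(✓)  0100-(✓)  011-0(✓)  0110-(✓)  1-001(✓)  1-011(✓)  100-1(✓)  1000-  11-01(✓)  11-11(✓)  110-1(✓)  1101-  111-1(✓)  1110-(✓)
size-2^2 implicants → --001(✓)  --011(✓)  -00-1(✓)  -1-01  -10-1(✓)  -110-  0--01  0-0-1(✓)  0-1-0  0-10-  00--1  00-1-  001--  01-0-  1-0-1(✓)  11--1
size-2^3 implicants → --0-1
Unchecked terms (primes): --0-1, -0110, -1-01, -110-, 0--01, 0-1-0, 0-10-, 00--1, 00-1-, 001--, 01-0-, 1000-, 11--1, 1101-
Minterm coverage:
  m1 ⊆ --0-1,0--01,00--1
  m2 ⊆ 00-1- [E]
  m3 ⊆ --0-1,00--1,00-1-
  m4 ⊆ 0-1-0,0-10-,001--
  m5 ⊆ 0--01,0-10-,00--1,001--
  m6 ⊆ -0110,0-1-0,00-1-,001--
  m7 ⊆ 00--1,00-1-,001--
  m8 ⊆ 01-0- [E]
  m9 ⊆ --0-1,-1-01,0--01,01-0-
  m11 ⊆ --0-1 [E]
  m12 ⊆ -110-,0-1-0,0-10-,01-0-
  m13 ⊆ -1-01,-110-,0--01,0-10-,01-0-
  m14 ⊆ 0-1-0 [E]
  m16 ⊆ 1000- [E]
  m17 ⊆ --0-1,1000-
  m19 ⊆ --0-1 [E]
  m22 ⊆ -0110 [E]
  m25 ⊆ --0-1,-1-01,11--1
  m26 ⊆ 1101- [E]
  m27 ⊆ --0-1,11--1,1101-
  m28 ⊆ -110- [E]
  m29 ⊆ -1-01,-110-,11--1
  m31 ⊆ 11--1 [E]
E = {--0-1, -0110, -110-, 0-1-0, 00-1-, 01-0-, 1000-, 11--1, 1101-}

YES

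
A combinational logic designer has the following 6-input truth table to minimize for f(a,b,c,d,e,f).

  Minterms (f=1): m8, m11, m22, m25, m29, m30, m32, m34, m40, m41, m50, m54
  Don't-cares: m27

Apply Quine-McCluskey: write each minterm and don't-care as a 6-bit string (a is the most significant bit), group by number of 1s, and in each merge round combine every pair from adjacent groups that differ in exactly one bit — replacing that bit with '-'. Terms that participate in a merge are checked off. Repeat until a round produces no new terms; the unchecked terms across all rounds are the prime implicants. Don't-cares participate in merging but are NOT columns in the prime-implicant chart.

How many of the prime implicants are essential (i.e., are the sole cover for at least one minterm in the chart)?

size-2^0 implicants → 001000(✓)  001011(✓)  010110(✓)  011001(✓)  011011(✓)  011101(✓)  011110(✓)  100000(✓)  100010(✓)  101000(✓)  101001(✓)  110010(✓)  110110(✓)
size-2^1 implicants → -01000  -10110  0-1011  01-110  011-01  0110-1  1-0010  10-000  1000-0  10100-  110-10
Unchecked terms (primes): -01000, -10110, 0-1011, 01-110, 011-01, 0110-1, 1-0010, 10-000, 1000-0, 10100-, 110-10
Minterm coverage:
  m8 ⊆ -01000 [E]
  m11 ⊆ 0-1011 [E]
  m22 ⊆ -10110,01-110
  m25 ⊆ 011-01,0110-1
  m29 ⊆ 011-01 [E]
  m30 ⊆ 01-110 [E]
  m32 ⊆ 10-000,1000-0
  m34 ⊆ 1-0010,1000-0
  m40 ⊆ -01000,10-000,10100-
  m41 ⊆ 10100- [E]
  m50 ⊆ 1-0010,110-10
  m54 ⊆ -10110,110-10
E = {-01000, 0-1011, 01-110, 011-01, 10100-}

5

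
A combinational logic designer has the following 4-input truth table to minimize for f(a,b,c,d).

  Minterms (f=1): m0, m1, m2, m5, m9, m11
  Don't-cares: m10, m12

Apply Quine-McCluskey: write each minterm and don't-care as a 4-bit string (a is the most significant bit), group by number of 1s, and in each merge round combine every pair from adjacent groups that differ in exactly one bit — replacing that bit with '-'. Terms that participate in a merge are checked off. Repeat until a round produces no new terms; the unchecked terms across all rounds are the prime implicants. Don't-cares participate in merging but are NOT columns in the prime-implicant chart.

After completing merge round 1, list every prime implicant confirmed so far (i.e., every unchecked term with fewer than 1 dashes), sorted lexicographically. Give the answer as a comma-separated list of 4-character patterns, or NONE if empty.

1100

size-2^0 implicants → 0000(✓)  0001(✓)  0010(✓)  0101(✓)  1001(✓)  1010(✓)  1011(✓)  1100
size-2^1 implicants → -001  -010  0-01  00-0  000-  10-1  101-
Unchecked terms (primes): -001, -010, 0-01, 00-0, 000-, 10-1, 101-, 1100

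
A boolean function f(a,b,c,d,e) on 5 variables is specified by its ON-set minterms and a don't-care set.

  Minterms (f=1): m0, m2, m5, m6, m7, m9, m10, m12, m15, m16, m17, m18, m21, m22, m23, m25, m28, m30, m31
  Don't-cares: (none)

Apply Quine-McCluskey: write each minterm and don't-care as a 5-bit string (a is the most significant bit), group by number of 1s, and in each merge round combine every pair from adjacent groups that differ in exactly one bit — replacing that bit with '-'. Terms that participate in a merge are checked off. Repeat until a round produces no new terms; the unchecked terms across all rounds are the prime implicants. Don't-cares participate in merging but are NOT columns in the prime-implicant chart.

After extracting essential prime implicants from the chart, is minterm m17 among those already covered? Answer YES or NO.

[col 0] 00000*, 00010*, 00101*, 00110*, 00111*, 01001*, 01010*, 01100*, 01111*, 10000*, 10001*, 10010*, 10101*, 10110*, 10111*, 11001*, 11100*, 11110*, 11111*
[col 1] -0000*, -0010*, -0101*, -0110*, -0111*, -1001, -1100, -1111*, 0-010, 0-111*, 00-10*, 000-0*, 001-1*, 0011-*, 1-001, 1-110*, 1-111*, 10-01, 10-10*, 100-0*, 1000-, 101-1*, 1011-*, 111-0, 1111-*
[col 2] --111, -0-10, -00-0, -01-1, -011-, 1-11-
Prime implicants: --111, -0-10, -00-0, -01-1, -011-, -1001, -1100, 0-010, 1-001, 1-11-, 10-01, 1000-, 111-0
PI chart (minterm → PIs covering it):
  0 | -00-0  (sole → essential)
  2 | -0-10,-00-0,0-010
  5 | -01-1  (sole → essential)
  6 | -0-10,-011-
  7 | --111,-01-1,-011-
  9 | -1001  (sole → essential)
  10 | 0-010  (sole → essential)
  12 | -1100  (sole → essential)
  15 | --111  (sole → essential)
  16 | -00-0,1000-
  17 | 1-001,10-01,1000-
  18 | -0-10,-00-0
  21 | -01-1,10-01
  22 | -0-10,-011-,1-11-
  23 | --111,-01-1,-011-,1-11-
  25 | -1001,1-001
  28 | -1100,111-0
  30 | 1-11-,111-0
  31 | --111,1-11-
Essential prime implicants: --111, -00-0, -01-1, -1001, -1100, 0-010

NO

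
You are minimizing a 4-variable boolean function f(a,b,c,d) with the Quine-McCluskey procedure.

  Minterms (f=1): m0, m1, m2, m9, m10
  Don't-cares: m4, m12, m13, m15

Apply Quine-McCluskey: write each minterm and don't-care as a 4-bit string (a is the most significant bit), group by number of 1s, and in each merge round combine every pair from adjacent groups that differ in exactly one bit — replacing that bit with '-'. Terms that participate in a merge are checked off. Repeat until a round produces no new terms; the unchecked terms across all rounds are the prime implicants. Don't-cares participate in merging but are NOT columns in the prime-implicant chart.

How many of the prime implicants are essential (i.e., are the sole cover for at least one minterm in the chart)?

1

size-2^0 implicants → 0000(✓)  0001(✓)  0010(✓)  0100(✓)  1001(✓)  1010(✓)  1100(✓)  1101(✓)  1111(✓)
size-2^1 implicants → -001  -010  -100  0-00  00-0  000-  1-01  11-1  110-
Unchecked terms (primes): -001, -010, -100, 0-00, 00-0, 000-, 1-01, 11-1, 110-
Minterm coverage:
  m0 ⊆ 0-00,00-0,000-
  m1 ⊆ -001,000-
  m2 ⊆ -010,00-0
  m9 ⊆ -001,1-01
  m10 ⊆ -010 [E]
E = {-010}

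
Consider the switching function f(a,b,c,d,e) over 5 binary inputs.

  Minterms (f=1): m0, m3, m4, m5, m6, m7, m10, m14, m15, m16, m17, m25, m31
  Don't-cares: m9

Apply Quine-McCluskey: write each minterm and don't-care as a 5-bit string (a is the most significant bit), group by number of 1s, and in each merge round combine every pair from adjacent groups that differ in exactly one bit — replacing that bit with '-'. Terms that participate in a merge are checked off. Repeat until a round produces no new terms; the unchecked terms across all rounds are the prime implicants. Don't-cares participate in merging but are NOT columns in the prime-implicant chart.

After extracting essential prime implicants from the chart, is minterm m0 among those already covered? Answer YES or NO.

[col 0] 00000*, 00011*, 00100*, 00101*, 00110*, 00111*, 01001*, 01010*, 01110*, 01111*, 10000*, 10001*, 11001*, 11111*
[col 1] -0000, -1001, -1111, 0-110*, 0-111*, 00-00, 00-11, 001-0*, 001-1*, 0010-*, 0011-*, 01-10, 0111-*, 1-001, 1000-
[col 2] 0-11-, 001--
Prime implicants: -0000, -1001, -1111, 0-11-, 00-00, 00-11, 001--, 01-10, 1-001, 1000-
PI chart (minterm → PIs covering it):
  0 | -0000,00-00
  3 | 00-11  (sole → essential)
  4 | 00-00,001--
  5 | 001--  (sole → essential)
  6 | 0-11-,001--
  7 | 0-11-,00-11,001--
  10 | 01-10  (sole → essential)
  14 | 0-11-,01-10
  15 | -1111,0-11-
  16 | -0000,1000-
  17 | 1-001,1000-
  25 | -1001,1-001
  31 | -1111  (sole → essential)
Essential prime implicants: -1111, 00-11, 001--, 01-10

NO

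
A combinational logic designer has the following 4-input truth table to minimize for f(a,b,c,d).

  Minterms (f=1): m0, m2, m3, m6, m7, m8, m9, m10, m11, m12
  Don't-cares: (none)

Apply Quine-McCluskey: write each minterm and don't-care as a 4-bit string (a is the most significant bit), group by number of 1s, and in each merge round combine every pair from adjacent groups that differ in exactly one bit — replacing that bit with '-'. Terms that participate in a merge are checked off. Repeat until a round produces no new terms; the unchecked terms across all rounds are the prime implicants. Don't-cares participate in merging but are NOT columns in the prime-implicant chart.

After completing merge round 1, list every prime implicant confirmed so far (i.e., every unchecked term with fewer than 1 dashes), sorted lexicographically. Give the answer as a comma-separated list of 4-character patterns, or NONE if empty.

Round 0: 0000✓ 0010✓ 0011✓ 0110✓ 0111✓ 1000✓ 1001✓ 1010✓ 1011✓ 1100✓
Round 1: -000✓ -010✓ -011✓ 0-10✓ 0-11✓ 00-0✓ 001-✓ 011-✓ 1-00 10-0✓ 10-1✓ 100-✓ 101-✓
Round 2: -0-0 -01- 0-1- 10--
PIs = {-0-0, -01-, 0-1-, 1-00, 10--}

NONE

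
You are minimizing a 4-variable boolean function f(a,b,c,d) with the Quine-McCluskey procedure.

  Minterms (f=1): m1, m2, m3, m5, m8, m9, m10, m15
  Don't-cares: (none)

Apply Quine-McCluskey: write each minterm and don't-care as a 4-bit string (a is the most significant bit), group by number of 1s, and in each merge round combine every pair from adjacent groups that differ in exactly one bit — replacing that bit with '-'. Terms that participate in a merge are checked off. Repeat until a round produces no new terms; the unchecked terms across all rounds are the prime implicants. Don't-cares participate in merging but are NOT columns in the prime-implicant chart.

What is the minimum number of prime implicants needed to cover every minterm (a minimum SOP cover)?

[col 0] 0001*, 0010*, 0011*, 0101*, 1000*, 1001*, 1010*, 1111
[col 1] -001, -010, 0-01, 00-1, 001-, 10-0, 100-
Prime implicants: -001, -010, 0-01, 00-1, 001-, 10-0, 100-, 1111
PI chart (minterm → PIs covering it):
  1 | -001,0-01,00-1
  2 | -010,001-
  3 | 00-1,001-
  5 | 0-01  (sole → essential)
  8 | 10-0,100-
  9 | -001,100-
  10 | -010,10-0
  15 | 1111  (sole → essential)
Essential prime implicants: 0-01, 1111
Petrick residual → -001, 001-, 10-0
Minimum SOP uses 5 PIs: b'c'd + a'c'd + a'b'c + ab'd' + abcd

5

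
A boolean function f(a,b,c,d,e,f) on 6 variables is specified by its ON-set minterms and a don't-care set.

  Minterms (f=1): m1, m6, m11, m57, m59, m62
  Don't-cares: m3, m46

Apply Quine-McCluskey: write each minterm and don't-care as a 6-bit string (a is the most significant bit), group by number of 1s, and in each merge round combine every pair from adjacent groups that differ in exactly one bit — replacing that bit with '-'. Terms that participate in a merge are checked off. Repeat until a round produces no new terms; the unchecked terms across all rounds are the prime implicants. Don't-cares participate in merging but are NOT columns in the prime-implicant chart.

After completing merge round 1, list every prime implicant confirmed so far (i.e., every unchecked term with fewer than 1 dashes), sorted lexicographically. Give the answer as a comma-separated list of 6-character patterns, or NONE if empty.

[col 0] 000001*, 000011*, 000110, 001011*, 101110*, 111001*, 111011*, 111110*
[col 1] 00-011, 0000-1, 1-1110, 1110-1
Prime implicants: 00-011, 0000-1, 000110, 1-1110, 1110-1

000110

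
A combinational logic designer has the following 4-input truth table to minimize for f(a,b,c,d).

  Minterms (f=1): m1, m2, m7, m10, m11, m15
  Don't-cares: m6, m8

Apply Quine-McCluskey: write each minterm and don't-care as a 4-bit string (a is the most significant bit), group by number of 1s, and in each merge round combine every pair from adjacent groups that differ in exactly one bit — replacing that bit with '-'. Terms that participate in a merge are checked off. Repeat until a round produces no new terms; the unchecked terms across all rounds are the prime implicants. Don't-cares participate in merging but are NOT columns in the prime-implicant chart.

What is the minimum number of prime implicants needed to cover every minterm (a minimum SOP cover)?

[col 0] 0001, 0010*, 0110*, 0111*, 1000*, 1010*, 1011*, 1111*
[col 1] -010, -111, 0-10, 011-, 1-11, 10-0, 101-
Prime implicants: -010, -111, 0-10, 0001, 011-, 1-11, 10-0, 101-
PI chart (minterm → PIs covering it):
  1 | 0001  (sole → essential)
  2 | -010,0-10
  7 | -111,011-
  10 | -010,10-0,101-
  11 | 1-11,101-
  15 | -111,1-11
Essential prime implicants: 0001
Petrick residual → -010, -111, 1-11
Minimum SOP uses 4 PIs: b'cd' + bcd + a'b'c'd + acd

4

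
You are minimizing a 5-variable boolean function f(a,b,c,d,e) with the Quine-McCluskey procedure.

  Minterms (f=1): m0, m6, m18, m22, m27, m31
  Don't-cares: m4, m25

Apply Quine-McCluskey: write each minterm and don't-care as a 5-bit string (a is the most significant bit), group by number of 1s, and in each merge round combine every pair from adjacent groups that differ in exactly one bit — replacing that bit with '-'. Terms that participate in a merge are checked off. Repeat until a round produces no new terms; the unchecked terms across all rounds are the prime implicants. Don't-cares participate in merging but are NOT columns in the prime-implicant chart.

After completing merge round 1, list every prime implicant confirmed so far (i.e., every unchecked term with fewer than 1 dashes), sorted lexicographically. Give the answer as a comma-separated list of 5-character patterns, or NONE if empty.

NONE

[col 0] 00000*, 00100*, 00110*, 10010*, 10110*, 11001*, 11011*, 11111*
[col 1] -0110, 00-00, 001-0, 10-10, 11-11, 110-1
Prime implicants: -0110, 00-00, 001-0, 10-10, 11-11, 110-1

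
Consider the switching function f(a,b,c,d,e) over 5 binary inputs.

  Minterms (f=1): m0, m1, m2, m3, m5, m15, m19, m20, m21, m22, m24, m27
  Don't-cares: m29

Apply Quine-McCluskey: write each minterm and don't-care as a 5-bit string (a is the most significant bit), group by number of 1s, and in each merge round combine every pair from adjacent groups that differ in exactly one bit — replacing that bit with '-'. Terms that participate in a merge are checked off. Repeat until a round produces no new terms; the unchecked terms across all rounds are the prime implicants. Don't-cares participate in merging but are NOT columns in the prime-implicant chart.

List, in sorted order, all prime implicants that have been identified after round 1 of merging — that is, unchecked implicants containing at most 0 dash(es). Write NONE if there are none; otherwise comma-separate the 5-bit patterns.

01111, 11000

[col 0] 00000*, 00001*, 00010*, 00011*, 00101*, 01111, 10011*, 10100*, 10101*, 10110*, 11000, 11011*, 11101*
[col 1] -0011, -0101, 00-01, 000-0*, 000-1*, 0000-*, 0001-*, 1-011, 1-101, 101-0, 1010-
[col 2] 000--
Prime implicants: -0011, -0101, 00-01, 000--, 01111, 1-011, 1-101, 101-0, 1010-, 11000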